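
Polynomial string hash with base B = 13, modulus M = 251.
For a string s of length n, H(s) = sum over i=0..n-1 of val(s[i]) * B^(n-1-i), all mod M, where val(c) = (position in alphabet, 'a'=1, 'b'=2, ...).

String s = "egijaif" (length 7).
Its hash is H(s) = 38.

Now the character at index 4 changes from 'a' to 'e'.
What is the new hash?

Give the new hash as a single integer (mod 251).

Answer: 212

Derivation:
val('a') = 1, val('e') = 5
Position k = 4, exponent = n-1-k = 2
B^2 mod M = 13^2 mod 251 = 169
Delta = (5 - 1) * 169 mod 251 = 174
New hash = (38 + 174) mod 251 = 212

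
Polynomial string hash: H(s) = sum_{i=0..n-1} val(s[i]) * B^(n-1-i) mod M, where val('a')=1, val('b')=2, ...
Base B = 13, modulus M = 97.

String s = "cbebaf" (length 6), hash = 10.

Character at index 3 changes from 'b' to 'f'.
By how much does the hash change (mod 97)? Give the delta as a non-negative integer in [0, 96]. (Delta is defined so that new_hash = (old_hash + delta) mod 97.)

Delta formula: (val(new) - val(old)) * B^(n-1-k) mod M
  val('f') - val('b') = 6 - 2 = 4
  B^(n-1-k) = 13^2 mod 97 = 72
  Delta = 4 * 72 mod 97 = 94

Answer: 94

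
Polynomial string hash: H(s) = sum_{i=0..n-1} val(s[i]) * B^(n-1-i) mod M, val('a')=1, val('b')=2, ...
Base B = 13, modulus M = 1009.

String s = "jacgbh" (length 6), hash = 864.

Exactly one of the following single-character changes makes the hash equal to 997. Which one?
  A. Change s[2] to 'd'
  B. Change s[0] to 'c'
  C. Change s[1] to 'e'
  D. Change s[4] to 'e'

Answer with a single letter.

Answer: B

Derivation:
Option A: s[2]='c'->'d', delta=(4-3)*13^3 mod 1009 = 179, hash=864+179 mod 1009 = 34
Option B: s[0]='j'->'c', delta=(3-10)*13^5 mod 1009 = 133, hash=864+133 mod 1009 = 997 <-- target
Option C: s[1]='a'->'e', delta=(5-1)*13^4 mod 1009 = 227, hash=864+227 mod 1009 = 82
Option D: s[4]='b'->'e', delta=(5-2)*13^1 mod 1009 = 39, hash=864+39 mod 1009 = 903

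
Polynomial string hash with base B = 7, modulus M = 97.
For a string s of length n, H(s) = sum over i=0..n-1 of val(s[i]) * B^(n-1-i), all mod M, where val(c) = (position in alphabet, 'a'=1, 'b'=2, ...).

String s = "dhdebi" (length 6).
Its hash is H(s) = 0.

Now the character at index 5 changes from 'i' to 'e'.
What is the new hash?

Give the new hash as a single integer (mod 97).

Answer: 93

Derivation:
val('i') = 9, val('e') = 5
Position k = 5, exponent = n-1-k = 0
B^0 mod M = 7^0 mod 97 = 1
Delta = (5 - 9) * 1 mod 97 = 93
New hash = (0 + 93) mod 97 = 93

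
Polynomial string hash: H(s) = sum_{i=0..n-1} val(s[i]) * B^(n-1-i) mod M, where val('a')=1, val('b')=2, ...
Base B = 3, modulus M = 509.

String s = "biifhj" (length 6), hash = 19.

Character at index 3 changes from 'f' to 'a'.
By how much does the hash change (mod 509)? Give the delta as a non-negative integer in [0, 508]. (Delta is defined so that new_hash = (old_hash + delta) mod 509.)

Answer: 464

Derivation:
Delta formula: (val(new) - val(old)) * B^(n-1-k) mod M
  val('a') - val('f') = 1 - 6 = -5
  B^(n-1-k) = 3^2 mod 509 = 9
  Delta = -5 * 9 mod 509 = 464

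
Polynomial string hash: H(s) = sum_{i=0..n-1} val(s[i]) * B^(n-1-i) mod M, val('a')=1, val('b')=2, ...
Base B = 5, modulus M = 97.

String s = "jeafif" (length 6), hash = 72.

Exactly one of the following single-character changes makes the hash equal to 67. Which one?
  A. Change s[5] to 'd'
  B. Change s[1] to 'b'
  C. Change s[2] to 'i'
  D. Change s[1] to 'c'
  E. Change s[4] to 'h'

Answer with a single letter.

Option A: s[5]='f'->'d', delta=(4-6)*5^0 mod 97 = 95, hash=72+95 mod 97 = 70
Option B: s[1]='e'->'b', delta=(2-5)*5^4 mod 97 = 65, hash=72+65 mod 97 = 40
Option C: s[2]='a'->'i', delta=(9-1)*5^3 mod 97 = 30, hash=72+30 mod 97 = 5
Option D: s[1]='e'->'c', delta=(3-5)*5^4 mod 97 = 11, hash=72+11 mod 97 = 83
Option E: s[4]='i'->'h', delta=(8-9)*5^1 mod 97 = 92, hash=72+92 mod 97 = 67 <-- target

Answer: E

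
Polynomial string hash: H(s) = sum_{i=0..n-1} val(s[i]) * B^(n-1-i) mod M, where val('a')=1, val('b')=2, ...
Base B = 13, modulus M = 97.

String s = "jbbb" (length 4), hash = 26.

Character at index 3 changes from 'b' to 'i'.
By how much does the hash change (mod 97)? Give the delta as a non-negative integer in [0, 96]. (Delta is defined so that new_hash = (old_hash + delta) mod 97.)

Answer: 7

Derivation:
Delta formula: (val(new) - val(old)) * B^(n-1-k) mod M
  val('i') - val('b') = 9 - 2 = 7
  B^(n-1-k) = 13^0 mod 97 = 1
  Delta = 7 * 1 mod 97 = 7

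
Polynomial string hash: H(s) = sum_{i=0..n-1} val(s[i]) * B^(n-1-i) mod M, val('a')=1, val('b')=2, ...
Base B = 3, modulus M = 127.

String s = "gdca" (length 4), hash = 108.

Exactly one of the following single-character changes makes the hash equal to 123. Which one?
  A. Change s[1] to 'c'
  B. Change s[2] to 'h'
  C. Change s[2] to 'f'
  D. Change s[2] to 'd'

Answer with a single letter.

Answer: B

Derivation:
Option A: s[1]='d'->'c', delta=(3-4)*3^2 mod 127 = 118, hash=108+118 mod 127 = 99
Option B: s[2]='c'->'h', delta=(8-3)*3^1 mod 127 = 15, hash=108+15 mod 127 = 123 <-- target
Option C: s[2]='c'->'f', delta=(6-3)*3^1 mod 127 = 9, hash=108+9 mod 127 = 117
Option D: s[2]='c'->'d', delta=(4-3)*3^1 mod 127 = 3, hash=108+3 mod 127 = 111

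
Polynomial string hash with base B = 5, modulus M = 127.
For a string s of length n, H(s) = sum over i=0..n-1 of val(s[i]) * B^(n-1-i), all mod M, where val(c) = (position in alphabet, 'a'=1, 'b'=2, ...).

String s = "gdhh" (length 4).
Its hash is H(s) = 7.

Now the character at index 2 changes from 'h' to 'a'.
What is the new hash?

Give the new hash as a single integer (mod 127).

val('h') = 8, val('a') = 1
Position k = 2, exponent = n-1-k = 1
B^1 mod M = 5^1 mod 127 = 5
Delta = (1 - 8) * 5 mod 127 = 92
New hash = (7 + 92) mod 127 = 99

Answer: 99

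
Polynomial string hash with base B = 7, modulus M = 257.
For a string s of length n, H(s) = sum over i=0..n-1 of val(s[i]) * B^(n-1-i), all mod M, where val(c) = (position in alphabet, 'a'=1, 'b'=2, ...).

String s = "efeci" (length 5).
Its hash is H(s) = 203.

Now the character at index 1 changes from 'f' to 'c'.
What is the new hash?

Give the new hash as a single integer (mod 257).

Answer: 202

Derivation:
val('f') = 6, val('c') = 3
Position k = 1, exponent = n-1-k = 3
B^3 mod M = 7^3 mod 257 = 86
Delta = (3 - 6) * 86 mod 257 = 256
New hash = (203 + 256) mod 257 = 202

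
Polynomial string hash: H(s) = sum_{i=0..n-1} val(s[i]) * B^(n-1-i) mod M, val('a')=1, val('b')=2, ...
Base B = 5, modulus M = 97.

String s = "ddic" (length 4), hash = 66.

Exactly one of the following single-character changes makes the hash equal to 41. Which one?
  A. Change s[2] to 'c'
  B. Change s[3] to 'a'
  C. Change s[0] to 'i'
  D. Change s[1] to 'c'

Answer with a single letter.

Option A: s[2]='i'->'c', delta=(3-9)*5^1 mod 97 = 67, hash=66+67 mod 97 = 36
Option B: s[3]='c'->'a', delta=(1-3)*5^0 mod 97 = 95, hash=66+95 mod 97 = 64
Option C: s[0]='d'->'i', delta=(9-4)*5^3 mod 97 = 43, hash=66+43 mod 97 = 12
Option D: s[1]='d'->'c', delta=(3-4)*5^2 mod 97 = 72, hash=66+72 mod 97 = 41 <-- target

Answer: D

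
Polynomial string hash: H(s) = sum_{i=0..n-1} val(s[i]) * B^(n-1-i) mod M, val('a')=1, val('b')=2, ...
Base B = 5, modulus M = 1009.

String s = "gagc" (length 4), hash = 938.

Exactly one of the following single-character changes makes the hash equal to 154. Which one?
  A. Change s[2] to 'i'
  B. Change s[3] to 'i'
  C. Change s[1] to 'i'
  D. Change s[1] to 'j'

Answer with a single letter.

Answer: D

Derivation:
Option A: s[2]='g'->'i', delta=(9-7)*5^1 mod 1009 = 10, hash=938+10 mod 1009 = 948
Option B: s[3]='c'->'i', delta=(9-3)*5^0 mod 1009 = 6, hash=938+6 mod 1009 = 944
Option C: s[1]='a'->'i', delta=(9-1)*5^2 mod 1009 = 200, hash=938+200 mod 1009 = 129
Option D: s[1]='a'->'j', delta=(10-1)*5^2 mod 1009 = 225, hash=938+225 mod 1009 = 154 <-- target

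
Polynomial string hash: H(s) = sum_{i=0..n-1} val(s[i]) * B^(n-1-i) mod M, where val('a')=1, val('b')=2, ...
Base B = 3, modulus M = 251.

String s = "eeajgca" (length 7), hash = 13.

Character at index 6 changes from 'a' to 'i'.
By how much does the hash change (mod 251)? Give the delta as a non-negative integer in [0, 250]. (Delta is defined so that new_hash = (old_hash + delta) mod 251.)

Answer: 8

Derivation:
Delta formula: (val(new) - val(old)) * B^(n-1-k) mod M
  val('i') - val('a') = 9 - 1 = 8
  B^(n-1-k) = 3^0 mod 251 = 1
  Delta = 8 * 1 mod 251 = 8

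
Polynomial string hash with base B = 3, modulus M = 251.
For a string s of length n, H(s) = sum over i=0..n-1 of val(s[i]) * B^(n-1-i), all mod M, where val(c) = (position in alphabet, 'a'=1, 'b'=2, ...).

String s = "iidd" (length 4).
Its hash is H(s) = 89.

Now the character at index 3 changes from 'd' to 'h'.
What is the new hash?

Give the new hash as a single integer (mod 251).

Answer: 93

Derivation:
val('d') = 4, val('h') = 8
Position k = 3, exponent = n-1-k = 0
B^0 mod M = 3^0 mod 251 = 1
Delta = (8 - 4) * 1 mod 251 = 4
New hash = (89 + 4) mod 251 = 93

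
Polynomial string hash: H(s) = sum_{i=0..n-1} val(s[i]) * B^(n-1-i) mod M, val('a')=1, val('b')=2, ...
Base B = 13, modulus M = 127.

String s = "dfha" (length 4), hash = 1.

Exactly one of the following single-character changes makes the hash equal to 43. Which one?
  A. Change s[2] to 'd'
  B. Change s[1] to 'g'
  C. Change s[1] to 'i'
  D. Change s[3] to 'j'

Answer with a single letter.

Option A: s[2]='h'->'d', delta=(4-8)*13^1 mod 127 = 75, hash=1+75 mod 127 = 76
Option B: s[1]='f'->'g', delta=(7-6)*13^2 mod 127 = 42, hash=1+42 mod 127 = 43 <-- target
Option C: s[1]='f'->'i', delta=(9-6)*13^2 mod 127 = 126, hash=1+126 mod 127 = 0
Option D: s[3]='a'->'j', delta=(10-1)*13^0 mod 127 = 9, hash=1+9 mod 127 = 10

Answer: B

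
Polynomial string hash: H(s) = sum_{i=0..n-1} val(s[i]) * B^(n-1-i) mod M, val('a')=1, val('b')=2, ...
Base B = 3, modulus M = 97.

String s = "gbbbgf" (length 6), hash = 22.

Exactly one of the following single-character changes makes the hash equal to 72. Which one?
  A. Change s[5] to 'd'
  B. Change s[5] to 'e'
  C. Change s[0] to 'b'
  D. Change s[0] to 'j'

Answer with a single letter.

Answer: D

Derivation:
Option A: s[5]='f'->'d', delta=(4-6)*3^0 mod 97 = 95, hash=22+95 mod 97 = 20
Option B: s[5]='f'->'e', delta=(5-6)*3^0 mod 97 = 96, hash=22+96 mod 97 = 21
Option C: s[0]='g'->'b', delta=(2-7)*3^5 mod 97 = 46, hash=22+46 mod 97 = 68
Option D: s[0]='g'->'j', delta=(10-7)*3^5 mod 97 = 50, hash=22+50 mod 97 = 72 <-- target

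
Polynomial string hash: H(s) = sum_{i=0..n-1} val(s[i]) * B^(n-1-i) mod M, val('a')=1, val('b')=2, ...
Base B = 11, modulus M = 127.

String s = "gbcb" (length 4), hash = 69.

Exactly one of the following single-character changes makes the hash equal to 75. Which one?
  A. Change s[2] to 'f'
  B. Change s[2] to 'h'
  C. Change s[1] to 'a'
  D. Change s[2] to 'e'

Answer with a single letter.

Option A: s[2]='c'->'f', delta=(6-3)*11^1 mod 127 = 33, hash=69+33 mod 127 = 102
Option B: s[2]='c'->'h', delta=(8-3)*11^1 mod 127 = 55, hash=69+55 mod 127 = 124
Option C: s[1]='b'->'a', delta=(1-2)*11^2 mod 127 = 6, hash=69+6 mod 127 = 75 <-- target
Option D: s[2]='c'->'e', delta=(5-3)*11^1 mod 127 = 22, hash=69+22 mod 127 = 91

Answer: C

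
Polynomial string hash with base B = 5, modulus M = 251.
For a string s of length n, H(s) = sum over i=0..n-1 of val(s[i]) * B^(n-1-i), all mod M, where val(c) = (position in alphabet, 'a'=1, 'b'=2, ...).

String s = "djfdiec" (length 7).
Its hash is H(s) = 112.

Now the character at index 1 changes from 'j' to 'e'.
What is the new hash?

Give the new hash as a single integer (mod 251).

Answer: 49

Derivation:
val('j') = 10, val('e') = 5
Position k = 1, exponent = n-1-k = 5
B^5 mod M = 5^5 mod 251 = 113
Delta = (5 - 10) * 113 mod 251 = 188
New hash = (112 + 188) mod 251 = 49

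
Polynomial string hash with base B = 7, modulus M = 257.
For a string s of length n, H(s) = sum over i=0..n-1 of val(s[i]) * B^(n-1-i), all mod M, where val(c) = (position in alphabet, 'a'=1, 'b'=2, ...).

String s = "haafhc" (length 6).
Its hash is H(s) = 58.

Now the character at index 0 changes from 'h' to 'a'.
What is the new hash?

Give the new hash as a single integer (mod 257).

Answer: 115

Derivation:
val('h') = 8, val('a') = 1
Position k = 0, exponent = n-1-k = 5
B^5 mod M = 7^5 mod 257 = 102
Delta = (1 - 8) * 102 mod 257 = 57
New hash = (58 + 57) mod 257 = 115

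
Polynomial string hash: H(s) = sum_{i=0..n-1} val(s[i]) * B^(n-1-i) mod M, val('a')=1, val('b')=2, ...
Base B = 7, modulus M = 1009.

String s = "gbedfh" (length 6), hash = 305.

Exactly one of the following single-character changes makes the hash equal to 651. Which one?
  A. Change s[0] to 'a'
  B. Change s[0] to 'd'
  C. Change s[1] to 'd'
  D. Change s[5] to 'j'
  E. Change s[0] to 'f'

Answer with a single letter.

Answer: E

Derivation:
Option A: s[0]='g'->'a', delta=(1-7)*7^5 mod 1009 = 58, hash=305+58 mod 1009 = 363
Option B: s[0]='g'->'d', delta=(4-7)*7^5 mod 1009 = 29, hash=305+29 mod 1009 = 334
Option C: s[1]='b'->'d', delta=(4-2)*7^4 mod 1009 = 766, hash=305+766 mod 1009 = 62
Option D: s[5]='h'->'j', delta=(10-8)*7^0 mod 1009 = 2, hash=305+2 mod 1009 = 307
Option E: s[0]='g'->'f', delta=(6-7)*7^5 mod 1009 = 346, hash=305+346 mod 1009 = 651 <-- target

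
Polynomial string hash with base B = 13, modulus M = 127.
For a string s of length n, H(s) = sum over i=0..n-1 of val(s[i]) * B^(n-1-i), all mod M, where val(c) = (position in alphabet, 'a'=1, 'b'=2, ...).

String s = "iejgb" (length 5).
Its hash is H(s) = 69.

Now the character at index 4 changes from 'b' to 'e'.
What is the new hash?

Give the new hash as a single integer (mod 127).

Answer: 72

Derivation:
val('b') = 2, val('e') = 5
Position k = 4, exponent = n-1-k = 0
B^0 mod M = 13^0 mod 127 = 1
Delta = (5 - 2) * 1 mod 127 = 3
New hash = (69 + 3) mod 127 = 72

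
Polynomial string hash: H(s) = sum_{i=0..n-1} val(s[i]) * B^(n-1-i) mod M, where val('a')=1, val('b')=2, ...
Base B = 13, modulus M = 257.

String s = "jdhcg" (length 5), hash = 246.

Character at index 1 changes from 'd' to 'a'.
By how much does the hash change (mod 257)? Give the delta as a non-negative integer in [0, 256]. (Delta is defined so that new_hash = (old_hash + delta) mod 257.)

Answer: 91

Derivation:
Delta formula: (val(new) - val(old)) * B^(n-1-k) mod M
  val('a') - val('d') = 1 - 4 = -3
  B^(n-1-k) = 13^3 mod 257 = 141
  Delta = -3 * 141 mod 257 = 91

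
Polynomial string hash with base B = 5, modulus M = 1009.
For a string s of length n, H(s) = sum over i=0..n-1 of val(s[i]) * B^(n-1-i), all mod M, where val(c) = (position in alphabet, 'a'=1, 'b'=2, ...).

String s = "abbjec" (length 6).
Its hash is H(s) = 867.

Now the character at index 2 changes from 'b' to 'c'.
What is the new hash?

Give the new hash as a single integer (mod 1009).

Answer: 992

Derivation:
val('b') = 2, val('c') = 3
Position k = 2, exponent = n-1-k = 3
B^3 mod M = 5^3 mod 1009 = 125
Delta = (3 - 2) * 125 mod 1009 = 125
New hash = (867 + 125) mod 1009 = 992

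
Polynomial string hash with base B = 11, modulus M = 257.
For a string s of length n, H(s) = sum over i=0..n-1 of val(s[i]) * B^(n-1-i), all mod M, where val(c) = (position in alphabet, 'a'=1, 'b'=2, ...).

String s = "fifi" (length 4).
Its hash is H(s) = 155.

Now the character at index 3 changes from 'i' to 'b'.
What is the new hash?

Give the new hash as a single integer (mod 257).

Answer: 148

Derivation:
val('i') = 9, val('b') = 2
Position k = 3, exponent = n-1-k = 0
B^0 mod M = 11^0 mod 257 = 1
Delta = (2 - 9) * 1 mod 257 = 250
New hash = (155 + 250) mod 257 = 148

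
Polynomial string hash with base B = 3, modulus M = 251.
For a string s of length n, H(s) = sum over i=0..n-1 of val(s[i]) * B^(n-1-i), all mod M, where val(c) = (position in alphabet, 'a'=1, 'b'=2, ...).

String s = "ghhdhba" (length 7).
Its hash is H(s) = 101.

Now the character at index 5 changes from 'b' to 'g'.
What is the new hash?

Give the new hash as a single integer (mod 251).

Answer: 116

Derivation:
val('b') = 2, val('g') = 7
Position k = 5, exponent = n-1-k = 1
B^1 mod M = 3^1 mod 251 = 3
Delta = (7 - 2) * 3 mod 251 = 15
New hash = (101 + 15) mod 251 = 116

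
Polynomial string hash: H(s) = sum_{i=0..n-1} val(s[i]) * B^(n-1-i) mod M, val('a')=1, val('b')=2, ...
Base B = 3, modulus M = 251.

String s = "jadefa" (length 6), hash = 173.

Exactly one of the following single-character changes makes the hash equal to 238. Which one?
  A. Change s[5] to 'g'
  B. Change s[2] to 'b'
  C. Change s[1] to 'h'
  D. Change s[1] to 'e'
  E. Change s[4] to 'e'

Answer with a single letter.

Answer: C

Derivation:
Option A: s[5]='a'->'g', delta=(7-1)*3^0 mod 251 = 6, hash=173+6 mod 251 = 179
Option B: s[2]='d'->'b', delta=(2-4)*3^3 mod 251 = 197, hash=173+197 mod 251 = 119
Option C: s[1]='a'->'h', delta=(8-1)*3^4 mod 251 = 65, hash=173+65 mod 251 = 238 <-- target
Option D: s[1]='a'->'e', delta=(5-1)*3^4 mod 251 = 73, hash=173+73 mod 251 = 246
Option E: s[4]='f'->'e', delta=(5-6)*3^1 mod 251 = 248, hash=173+248 mod 251 = 170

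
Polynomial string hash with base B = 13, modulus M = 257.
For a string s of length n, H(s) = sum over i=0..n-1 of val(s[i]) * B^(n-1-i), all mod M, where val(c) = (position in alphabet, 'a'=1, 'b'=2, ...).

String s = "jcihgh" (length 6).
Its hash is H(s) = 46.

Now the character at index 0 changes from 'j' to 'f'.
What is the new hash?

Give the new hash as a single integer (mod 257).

Answer: 77

Derivation:
val('j') = 10, val('f') = 6
Position k = 0, exponent = n-1-k = 5
B^5 mod M = 13^5 mod 257 = 185
Delta = (6 - 10) * 185 mod 257 = 31
New hash = (46 + 31) mod 257 = 77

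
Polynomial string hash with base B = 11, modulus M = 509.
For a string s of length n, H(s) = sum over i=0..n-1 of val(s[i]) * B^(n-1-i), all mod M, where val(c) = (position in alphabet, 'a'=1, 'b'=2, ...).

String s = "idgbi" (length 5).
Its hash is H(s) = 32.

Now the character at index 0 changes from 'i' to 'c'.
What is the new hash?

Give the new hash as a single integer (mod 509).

val('i') = 9, val('c') = 3
Position k = 0, exponent = n-1-k = 4
B^4 mod M = 11^4 mod 509 = 389
Delta = (3 - 9) * 389 mod 509 = 211
New hash = (32 + 211) mod 509 = 243

Answer: 243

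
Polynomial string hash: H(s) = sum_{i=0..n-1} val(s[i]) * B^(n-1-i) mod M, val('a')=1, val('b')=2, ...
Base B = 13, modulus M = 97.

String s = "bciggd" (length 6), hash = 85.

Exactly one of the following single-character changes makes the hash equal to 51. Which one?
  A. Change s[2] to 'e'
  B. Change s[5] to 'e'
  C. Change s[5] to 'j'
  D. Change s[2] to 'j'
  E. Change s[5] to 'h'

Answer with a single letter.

Option A: s[2]='i'->'e', delta=(5-9)*13^3 mod 97 = 39, hash=85+39 mod 97 = 27
Option B: s[5]='d'->'e', delta=(5-4)*13^0 mod 97 = 1, hash=85+1 mod 97 = 86
Option C: s[5]='d'->'j', delta=(10-4)*13^0 mod 97 = 6, hash=85+6 mod 97 = 91
Option D: s[2]='i'->'j', delta=(10-9)*13^3 mod 97 = 63, hash=85+63 mod 97 = 51 <-- target
Option E: s[5]='d'->'h', delta=(8-4)*13^0 mod 97 = 4, hash=85+4 mod 97 = 89

Answer: D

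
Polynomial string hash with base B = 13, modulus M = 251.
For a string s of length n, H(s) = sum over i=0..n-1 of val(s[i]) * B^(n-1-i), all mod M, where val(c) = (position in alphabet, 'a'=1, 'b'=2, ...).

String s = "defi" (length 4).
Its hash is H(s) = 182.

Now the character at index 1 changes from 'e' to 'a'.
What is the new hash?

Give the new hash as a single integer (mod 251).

val('e') = 5, val('a') = 1
Position k = 1, exponent = n-1-k = 2
B^2 mod M = 13^2 mod 251 = 169
Delta = (1 - 5) * 169 mod 251 = 77
New hash = (182 + 77) mod 251 = 8

Answer: 8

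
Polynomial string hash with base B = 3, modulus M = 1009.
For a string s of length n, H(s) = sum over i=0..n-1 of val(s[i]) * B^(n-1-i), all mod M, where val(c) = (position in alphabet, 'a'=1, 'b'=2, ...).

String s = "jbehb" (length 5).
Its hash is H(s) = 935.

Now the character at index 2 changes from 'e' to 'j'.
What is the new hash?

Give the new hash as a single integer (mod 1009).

val('e') = 5, val('j') = 10
Position k = 2, exponent = n-1-k = 2
B^2 mod M = 3^2 mod 1009 = 9
Delta = (10 - 5) * 9 mod 1009 = 45
New hash = (935 + 45) mod 1009 = 980

Answer: 980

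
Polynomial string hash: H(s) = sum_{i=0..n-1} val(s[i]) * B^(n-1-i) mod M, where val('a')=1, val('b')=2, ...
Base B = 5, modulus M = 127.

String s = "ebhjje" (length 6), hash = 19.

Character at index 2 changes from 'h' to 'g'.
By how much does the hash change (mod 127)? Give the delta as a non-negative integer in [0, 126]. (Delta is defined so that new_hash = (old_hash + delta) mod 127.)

Delta formula: (val(new) - val(old)) * B^(n-1-k) mod M
  val('g') - val('h') = 7 - 8 = -1
  B^(n-1-k) = 5^3 mod 127 = 125
  Delta = -1 * 125 mod 127 = 2

Answer: 2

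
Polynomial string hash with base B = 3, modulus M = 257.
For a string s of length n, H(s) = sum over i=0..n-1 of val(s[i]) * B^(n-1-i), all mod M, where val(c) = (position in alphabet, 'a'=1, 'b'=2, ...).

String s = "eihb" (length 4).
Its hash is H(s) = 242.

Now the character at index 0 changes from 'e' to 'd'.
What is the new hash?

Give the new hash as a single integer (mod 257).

Answer: 215

Derivation:
val('e') = 5, val('d') = 4
Position k = 0, exponent = n-1-k = 3
B^3 mod M = 3^3 mod 257 = 27
Delta = (4 - 5) * 27 mod 257 = 230
New hash = (242 + 230) mod 257 = 215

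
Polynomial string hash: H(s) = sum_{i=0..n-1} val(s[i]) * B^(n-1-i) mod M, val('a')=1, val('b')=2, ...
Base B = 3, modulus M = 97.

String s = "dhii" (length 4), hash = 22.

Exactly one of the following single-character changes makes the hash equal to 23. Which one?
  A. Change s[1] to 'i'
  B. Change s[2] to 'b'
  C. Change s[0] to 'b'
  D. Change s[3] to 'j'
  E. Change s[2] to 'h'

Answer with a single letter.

Option A: s[1]='h'->'i', delta=(9-8)*3^2 mod 97 = 9, hash=22+9 mod 97 = 31
Option B: s[2]='i'->'b', delta=(2-9)*3^1 mod 97 = 76, hash=22+76 mod 97 = 1
Option C: s[0]='d'->'b', delta=(2-4)*3^3 mod 97 = 43, hash=22+43 mod 97 = 65
Option D: s[3]='i'->'j', delta=(10-9)*3^0 mod 97 = 1, hash=22+1 mod 97 = 23 <-- target
Option E: s[2]='i'->'h', delta=(8-9)*3^1 mod 97 = 94, hash=22+94 mod 97 = 19

Answer: D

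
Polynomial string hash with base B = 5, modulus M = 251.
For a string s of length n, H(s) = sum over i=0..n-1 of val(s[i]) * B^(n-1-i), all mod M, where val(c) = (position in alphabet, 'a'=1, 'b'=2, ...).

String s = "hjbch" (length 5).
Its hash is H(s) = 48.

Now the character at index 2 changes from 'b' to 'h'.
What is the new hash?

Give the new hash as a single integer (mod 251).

val('b') = 2, val('h') = 8
Position k = 2, exponent = n-1-k = 2
B^2 mod M = 5^2 mod 251 = 25
Delta = (8 - 2) * 25 mod 251 = 150
New hash = (48 + 150) mod 251 = 198

Answer: 198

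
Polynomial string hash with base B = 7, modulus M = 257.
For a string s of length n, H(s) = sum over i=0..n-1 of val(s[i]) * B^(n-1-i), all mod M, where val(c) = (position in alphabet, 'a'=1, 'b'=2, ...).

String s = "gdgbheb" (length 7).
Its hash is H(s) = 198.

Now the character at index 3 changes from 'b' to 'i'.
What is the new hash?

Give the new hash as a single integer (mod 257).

Answer: 29

Derivation:
val('b') = 2, val('i') = 9
Position k = 3, exponent = n-1-k = 3
B^3 mod M = 7^3 mod 257 = 86
Delta = (9 - 2) * 86 mod 257 = 88
New hash = (198 + 88) mod 257 = 29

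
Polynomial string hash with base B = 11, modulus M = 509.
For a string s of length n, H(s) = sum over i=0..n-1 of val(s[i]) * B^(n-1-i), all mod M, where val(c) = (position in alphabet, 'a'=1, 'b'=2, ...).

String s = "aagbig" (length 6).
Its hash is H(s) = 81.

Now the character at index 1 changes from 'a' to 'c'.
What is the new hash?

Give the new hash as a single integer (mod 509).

Answer: 350

Derivation:
val('a') = 1, val('c') = 3
Position k = 1, exponent = n-1-k = 4
B^4 mod M = 11^4 mod 509 = 389
Delta = (3 - 1) * 389 mod 509 = 269
New hash = (81 + 269) mod 509 = 350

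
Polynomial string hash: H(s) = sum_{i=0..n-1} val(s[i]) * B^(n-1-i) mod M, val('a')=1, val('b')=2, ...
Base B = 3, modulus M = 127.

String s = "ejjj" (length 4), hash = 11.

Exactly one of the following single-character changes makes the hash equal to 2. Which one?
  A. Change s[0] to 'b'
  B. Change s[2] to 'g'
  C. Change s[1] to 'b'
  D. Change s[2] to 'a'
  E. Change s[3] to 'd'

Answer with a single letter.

Option A: s[0]='e'->'b', delta=(2-5)*3^3 mod 127 = 46, hash=11+46 mod 127 = 57
Option B: s[2]='j'->'g', delta=(7-10)*3^1 mod 127 = 118, hash=11+118 mod 127 = 2 <-- target
Option C: s[1]='j'->'b', delta=(2-10)*3^2 mod 127 = 55, hash=11+55 mod 127 = 66
Option D: s[2]='j'->'a', delta=(1-10)*3^1 mod 127 = 100, hash=11+100 mod 127 = 111
Option E: s[3]='j'->'d', delta=(4-10)*3^0 mod 127 = 121, hash=11+121 mod 127 = 5

Answer: B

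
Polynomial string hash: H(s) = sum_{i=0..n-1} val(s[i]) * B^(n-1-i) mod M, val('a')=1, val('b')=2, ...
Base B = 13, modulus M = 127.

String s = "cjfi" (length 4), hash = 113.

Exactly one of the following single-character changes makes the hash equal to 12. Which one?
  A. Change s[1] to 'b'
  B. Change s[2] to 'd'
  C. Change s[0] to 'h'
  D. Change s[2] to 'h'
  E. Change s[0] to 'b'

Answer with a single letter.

Answer: D

Derivation:
Option A: s[1]='j'->'b', delta=(2-10)*13^2 mod 127 = 45, hash=113+45 mod 127 = 31
Option B: s[2]='f'->'d', delta=(4-6)*13^1 mod 127 = 101, hash=113+101 mod 127 = 87
Option C: s[0]='c'->'h', delta=(8-3)*13^3 mod 127 = 63, hash=113+63 mod 127 = 49
Option D: s[2]='f'->'h', delta=(8-6)*13^1 mod 127 = 26, hash=113+26 mod 127 = 12 <-- target
Option E: s[0]='c'->'b', delta=(2-3)*13^3 mod 127 = 89, hash=113+89 mod 127 = 75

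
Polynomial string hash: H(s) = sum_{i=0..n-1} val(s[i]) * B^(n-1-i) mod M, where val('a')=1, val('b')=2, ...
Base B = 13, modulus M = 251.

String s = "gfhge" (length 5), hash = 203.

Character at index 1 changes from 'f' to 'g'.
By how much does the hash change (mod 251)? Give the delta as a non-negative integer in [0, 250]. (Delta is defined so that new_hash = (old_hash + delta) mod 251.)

Answer: 189

Derivation:
Delta formula: (val(new) - val(old)) * B^(n-1-k) mod M
  val('g') - val('f') = 7 - 6 = 1
  B^(n-1-k) = 13^3 mod 251 = 189
  Delta = 1 * 189 mod 251 = 189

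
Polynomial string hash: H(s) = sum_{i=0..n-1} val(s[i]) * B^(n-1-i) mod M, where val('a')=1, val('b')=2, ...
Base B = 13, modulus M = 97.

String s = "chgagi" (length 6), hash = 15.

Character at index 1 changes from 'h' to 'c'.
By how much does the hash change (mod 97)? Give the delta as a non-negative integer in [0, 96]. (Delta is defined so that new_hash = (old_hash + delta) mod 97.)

Delta formula: (val(new) - val(old)) * B^(n-1-k) mod M
  val('c') - val('h') = 3 - 8 = -5
  B^(n-1-k) = 13^4 mod 97 = 43
  Delta = -5 * 43 mod 97 = 76

Answer: 76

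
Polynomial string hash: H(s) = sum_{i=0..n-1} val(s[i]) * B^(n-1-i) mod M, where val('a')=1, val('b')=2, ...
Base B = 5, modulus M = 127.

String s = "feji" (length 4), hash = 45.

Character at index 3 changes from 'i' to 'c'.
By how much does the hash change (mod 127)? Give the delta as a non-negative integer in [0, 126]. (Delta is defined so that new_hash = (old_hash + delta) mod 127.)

Answer: 121

Derivation:
Delta formula: (val(new) - val(old)) * B^(n-1-k) mod M
  val('c') - val('i') = 3 - 9 = -6
  B^(n-1-k) = 5^0 mod 127 = 1
  Delta = -6 * 1 mod 127 = 121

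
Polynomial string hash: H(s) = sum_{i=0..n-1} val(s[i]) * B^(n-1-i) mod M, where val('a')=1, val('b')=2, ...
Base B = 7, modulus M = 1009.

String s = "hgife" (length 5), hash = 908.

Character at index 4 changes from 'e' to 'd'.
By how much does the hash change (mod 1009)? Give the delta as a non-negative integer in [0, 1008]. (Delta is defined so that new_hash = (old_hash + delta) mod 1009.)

Delta formula: (val(new) - val(old)) * B^(n-1-k) mod M
  val('d') - val('e') = 4 - 5 = -1
  B^(n-1-k) = 7^0 mod 1009 = 1
  Delta = -1 * 1 mod 1009 = 1008

Answer: 1008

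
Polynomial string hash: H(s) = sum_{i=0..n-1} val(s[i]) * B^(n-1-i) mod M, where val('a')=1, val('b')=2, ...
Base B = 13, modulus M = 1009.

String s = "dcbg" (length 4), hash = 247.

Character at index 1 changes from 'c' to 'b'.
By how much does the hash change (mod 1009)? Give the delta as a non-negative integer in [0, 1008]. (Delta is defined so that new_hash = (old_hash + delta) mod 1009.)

Answer: 840

Derivation:
Delta formula: (val(new) - val(old)) * B^(n-1-k) mod M
  val('b') - val('c') = 2 - 3 = -1
  B^(n-1-k) = 13^2 mod 1009 = 169
  Delta = -1 * 169 mod 1009 = 840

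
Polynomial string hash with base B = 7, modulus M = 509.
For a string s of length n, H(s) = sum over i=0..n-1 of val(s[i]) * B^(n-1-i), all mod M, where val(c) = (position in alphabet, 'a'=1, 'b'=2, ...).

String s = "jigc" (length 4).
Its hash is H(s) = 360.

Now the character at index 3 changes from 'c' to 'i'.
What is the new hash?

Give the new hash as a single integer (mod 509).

Answer: 366

Derivation:
val('c') = 3, val('i') = 9
Position k = 3, exponent = n-1-k = 0
B^0 mod M = 7^0 mod 509 = 1
Delta = (9 - 3) * 1 mod 509 = 6
New hash = (360 + 6) mod 509 = 366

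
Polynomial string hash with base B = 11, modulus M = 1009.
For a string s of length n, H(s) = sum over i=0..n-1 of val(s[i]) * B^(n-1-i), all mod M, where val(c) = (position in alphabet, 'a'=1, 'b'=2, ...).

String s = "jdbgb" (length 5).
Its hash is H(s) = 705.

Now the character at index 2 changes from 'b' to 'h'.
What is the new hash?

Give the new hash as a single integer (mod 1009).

val('b') = 2, val('h') = 8
Position k = 2, exponent = n-1-k = 2
B^2 mod M = 11^2 mod 1009 = 121
Delta = (8 - 2) * 121 mod 1009 = 726
New hash = (705 + 726) mod 1009 = 422

Answer: 422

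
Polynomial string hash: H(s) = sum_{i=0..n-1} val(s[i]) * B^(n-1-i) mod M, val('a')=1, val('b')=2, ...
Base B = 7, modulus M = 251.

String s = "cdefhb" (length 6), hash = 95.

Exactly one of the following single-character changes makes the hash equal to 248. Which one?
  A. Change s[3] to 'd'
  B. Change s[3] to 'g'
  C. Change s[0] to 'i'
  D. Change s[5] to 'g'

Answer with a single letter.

Option A: s[3]='f'->'d', delta=(4-6)*7^2 mod 251 = 153, hash=95+153 mod 251 = 248 <-- target
Option B: s[3]='f'->'g', delta=(7-6)*7^2 mod 251 = 49, hash=95+49 mod 251 = 144
Option C: s[0]='c'->'i', delta=(9-3)*7^5 mod 251 = 191, hash=95+191 mod 251 = 35
Option D: s[5]='b'->'g', delta=(7-2)*7^0 mod 251 = 5, hash=95+5 mod 251 = 100

Answer: A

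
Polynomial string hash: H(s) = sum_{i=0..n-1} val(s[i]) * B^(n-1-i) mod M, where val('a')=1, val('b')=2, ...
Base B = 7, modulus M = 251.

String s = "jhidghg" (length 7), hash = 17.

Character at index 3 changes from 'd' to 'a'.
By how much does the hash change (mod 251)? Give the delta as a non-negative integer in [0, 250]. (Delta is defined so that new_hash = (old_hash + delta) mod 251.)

Answer: 226

Derivation:
Delta formula: (val(new) - val(old)) * B^(n-1-k) mod M
  val('a') - val('d') = 1 - 4 = -3
  B^(n-1-k) = 7^3 mod 251 = 92
  Delta = -3 * 92 mod 251 = 226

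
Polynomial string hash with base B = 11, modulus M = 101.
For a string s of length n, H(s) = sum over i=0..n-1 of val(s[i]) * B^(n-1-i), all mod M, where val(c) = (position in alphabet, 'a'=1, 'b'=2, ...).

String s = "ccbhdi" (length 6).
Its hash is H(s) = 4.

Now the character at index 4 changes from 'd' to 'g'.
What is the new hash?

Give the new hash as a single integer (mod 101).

Answer: 37

Derivation:
val('d') = 4, val('g') = 7
Position k = 4, exponent = n-1-k = 1
B^1 mod M = 11^1 mod 101 = 11
Delta = (7 - 4) * 11 mod 101 = 33
New hash = (4 + 33) mod 101 = 37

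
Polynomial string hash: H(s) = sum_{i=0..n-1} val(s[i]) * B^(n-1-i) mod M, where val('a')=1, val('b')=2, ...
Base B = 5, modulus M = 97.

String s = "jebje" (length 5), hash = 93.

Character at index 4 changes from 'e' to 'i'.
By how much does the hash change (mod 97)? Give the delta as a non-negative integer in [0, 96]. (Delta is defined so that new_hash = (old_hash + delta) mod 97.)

Delta formula: (val(new) - val(old)) * B^(n-1-k) mod M
  val('i') - val('e') = 9 - 5 = 4
  B^(n-1-k) = 5^0 mod 97 = 1
  Delta = 4 * 1 mod 97 = 4

Answer: 4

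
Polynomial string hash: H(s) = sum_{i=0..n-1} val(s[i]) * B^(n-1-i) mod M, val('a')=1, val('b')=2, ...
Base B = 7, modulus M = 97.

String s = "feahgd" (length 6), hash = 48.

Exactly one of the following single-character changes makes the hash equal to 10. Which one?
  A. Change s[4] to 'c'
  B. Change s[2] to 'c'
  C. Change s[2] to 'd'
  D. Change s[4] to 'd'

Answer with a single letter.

Answer: C

Derivation:
Option A: s[4]='g'->'c', delta=(3-7)*7^1 mod 97 = 69, hash=48+69 mod 97 = 20
Option B: s[2]='a'->'c', delta=(3-1)*7^3 mod 97 = 7, hash=48+7 mod 97 = 55
Option C: s[2]='a'->'d', delta=(4-1)*7^3 mod 97 = 59, hash=48+59 mod 97 = 10 <-- target
Option D: s[4]='g'->'d', delta=(4-7)*7^1 mod 97 = 76, hash=48+76 mod 97 = 27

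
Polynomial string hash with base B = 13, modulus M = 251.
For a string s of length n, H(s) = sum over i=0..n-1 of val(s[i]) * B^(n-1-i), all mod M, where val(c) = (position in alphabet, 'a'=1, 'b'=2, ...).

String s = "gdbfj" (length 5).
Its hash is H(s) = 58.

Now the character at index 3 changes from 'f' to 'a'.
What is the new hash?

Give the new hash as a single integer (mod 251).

Answer: 244

Derivation:
val('f') = 6, val('a') = 1
Position k = 3, exponent = n-1-k = 1
B^1 mod M = 13^1 mod 251 = 13
Delta = (1 - 6) * 13 mod 251 = 186
New hash = (58 + 186) mod 251 = 244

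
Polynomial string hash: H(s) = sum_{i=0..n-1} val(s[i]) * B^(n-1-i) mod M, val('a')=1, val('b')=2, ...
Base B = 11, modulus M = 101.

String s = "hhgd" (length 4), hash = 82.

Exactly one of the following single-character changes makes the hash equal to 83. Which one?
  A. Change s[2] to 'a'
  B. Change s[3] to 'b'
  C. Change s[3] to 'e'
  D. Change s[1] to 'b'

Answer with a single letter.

Option A: s[2]='g'->'a', delta=(1-7)*11^1 mod 101 = 35, hash=82+35 mod 101 = 16
Option B: s[3]='d'->'b', delta=(2-4)*11^0 mod 101 = 99, hash=82+99 mod 101 = 80
Option C: s[3]='d'->'e', delta=(5-4)*11^0 mod 101 = 1, hash=82+1 mod 101 = 83 <-- target
Option D: s[1]='h'->'b', delta=(2-8)*11^2 mod 101 = 82, hash=82+82 mod 101 = 63

Answer: C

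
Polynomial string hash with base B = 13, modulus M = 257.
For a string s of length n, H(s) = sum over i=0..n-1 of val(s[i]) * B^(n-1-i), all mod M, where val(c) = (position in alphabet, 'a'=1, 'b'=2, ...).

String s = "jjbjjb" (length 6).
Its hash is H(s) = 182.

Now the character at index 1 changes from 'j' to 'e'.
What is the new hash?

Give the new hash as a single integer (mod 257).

val('j') = 10, val('e') = 5
Position k = 1, exponent = n-1-k = 4
B^4 mod M = 13^4 mod 257 = 34
Delta = (5 - 10) * 34 mod 257 = 87
New hash = (182 + 87) mod 257 = 12

Answer: 12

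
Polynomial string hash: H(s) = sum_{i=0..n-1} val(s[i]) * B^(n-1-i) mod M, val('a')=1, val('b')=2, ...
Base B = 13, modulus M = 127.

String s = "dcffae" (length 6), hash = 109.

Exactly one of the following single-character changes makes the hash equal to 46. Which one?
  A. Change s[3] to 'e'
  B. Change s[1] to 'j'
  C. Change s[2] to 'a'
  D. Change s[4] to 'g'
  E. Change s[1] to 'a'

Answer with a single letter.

Option A: s[3]='f'->'e', delta=(5-6)*13^2 mod 127 = 85, hash=109+85 mod 127 = 67
Option B: s[1]='c'->'j', delta=(10-3)*13^4 mod 127 = 29, hash=109+29 mod 127 = 11
Option C: s[2]='f'->'a', delta=(1-6)*13^3 mod 127 = 64, hash=109+64 mod 127 = 46 <-- target
Option D: s[4]='a'->'g', delta=(7-1)*13^1 mod 127 = 78, hash=109+78 mod 127 = 60
Option E: s[1]='c'->'a', delta=(1-3)*13^4 mod 127 = 28, hash=109+28 mod 127 = 10

Answer: C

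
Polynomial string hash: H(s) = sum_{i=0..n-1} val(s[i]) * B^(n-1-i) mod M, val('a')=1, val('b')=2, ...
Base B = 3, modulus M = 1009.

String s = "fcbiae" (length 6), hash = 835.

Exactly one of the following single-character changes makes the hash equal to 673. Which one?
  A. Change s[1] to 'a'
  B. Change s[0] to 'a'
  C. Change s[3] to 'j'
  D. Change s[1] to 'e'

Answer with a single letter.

Answer: A

Derivation:
Option A: s[1]='c'->'a', delta=(1-3)*3^4 mod 1009 = 847, hash=835+847 mod 1009 = 673 <-- target
Option B: s[0]='f'->'a', delta=(1-6)*3^5 mod 1009 = 803, hash=835+803 mod 1009 = 629
Option C: s[3]='i'->'j', delta=(10-9)*3^2 mod 1009 = 9, hash=835+9 mod 1009 = 844
Option D: s[1]='c'->'e', delta=(5-3)*3^4 mod 1009 = 162, hash=835+162 mod 1009 = 997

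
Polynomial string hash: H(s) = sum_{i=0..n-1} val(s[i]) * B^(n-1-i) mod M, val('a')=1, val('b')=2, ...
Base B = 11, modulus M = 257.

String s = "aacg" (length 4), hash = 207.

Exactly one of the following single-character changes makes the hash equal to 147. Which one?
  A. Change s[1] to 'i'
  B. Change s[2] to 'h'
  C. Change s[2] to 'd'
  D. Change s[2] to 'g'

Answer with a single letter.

Answer: A

Derivation:
Option A: s[1]='a'->'i', delta=(9-1)*11^2 mod 257 = 197, hash=207+197 mod 257 = 147 <-- target
Option B: s[2]='c'->'h', delta=(8-3)*11^1 mod 257 = 55, hash=207+55 mod 257 = 5
Option C: s[2]='c'->'d', delta=(4-3)*11^1 mod 257 = 11, hash=207+11 mod 257 = 218
Option D: s[2]='c'->'g', delta=(7-3)*11^1 mod 257 = 44, hash=207+44 mod 257 = 251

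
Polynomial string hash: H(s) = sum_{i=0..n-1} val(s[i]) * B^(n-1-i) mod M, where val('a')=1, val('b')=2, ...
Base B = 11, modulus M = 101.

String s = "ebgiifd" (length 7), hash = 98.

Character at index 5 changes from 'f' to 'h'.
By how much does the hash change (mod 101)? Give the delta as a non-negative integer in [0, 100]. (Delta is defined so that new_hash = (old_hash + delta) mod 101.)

Answer: 22

Derivation:
Delta formula: (val(new) - val(old)) * B^(n-1-k) mod M
  val('h') - val('f') = 8 - 6 = 2
  B^(n-1-k) = 11^1 mod 101 = 11
  Delta = 2 * 11 mod 101 = 22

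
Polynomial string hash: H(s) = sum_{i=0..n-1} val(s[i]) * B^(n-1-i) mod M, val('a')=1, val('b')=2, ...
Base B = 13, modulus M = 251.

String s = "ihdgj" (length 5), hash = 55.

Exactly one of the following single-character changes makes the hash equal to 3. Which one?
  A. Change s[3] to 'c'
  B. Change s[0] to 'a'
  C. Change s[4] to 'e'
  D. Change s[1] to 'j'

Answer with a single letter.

Answer: A

Derivation:
Option A: s[3]='g'->'c', delta=(3-7)*13^1 mod 251 = 199, hash=55+199 mod 251 = 3 <-- target
Option B: s[0]='i'->'a', delta=(1-9)*13^4 mod 251 = 173, hash=55+173 mod 251 = 228
Option C: s[4]='j'->'e', delta=(5-10)*13^0 mod 251 = 246, hash=55+246 mod 251 = 50
Option D: s[1]='h'->'j', delta=(10-8)*13^3 mod 251 = 127, hash=55+127 mod 251 = 182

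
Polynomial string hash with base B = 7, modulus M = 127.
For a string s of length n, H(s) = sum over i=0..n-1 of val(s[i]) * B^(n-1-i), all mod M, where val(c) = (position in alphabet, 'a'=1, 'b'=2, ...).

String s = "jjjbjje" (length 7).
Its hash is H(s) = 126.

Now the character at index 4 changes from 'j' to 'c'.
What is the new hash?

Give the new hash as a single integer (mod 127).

val('j') = 10, val('c') = 3
Position k = 4, exponent = n-1-k = 2
B^2 mod M = 7^2 mod 127 = 49
Delta = (3 - 10) * 49 mod 127 = 38
New hash = (126 + 38) mod 127 = 37

Answer: 37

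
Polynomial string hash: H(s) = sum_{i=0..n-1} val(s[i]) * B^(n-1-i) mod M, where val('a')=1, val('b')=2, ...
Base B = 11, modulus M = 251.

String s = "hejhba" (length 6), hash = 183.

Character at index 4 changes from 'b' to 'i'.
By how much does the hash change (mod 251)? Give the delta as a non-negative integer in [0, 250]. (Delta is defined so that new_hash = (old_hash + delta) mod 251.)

Delta formula: (val(new) - val(old)) * B^(n-1-k) mod M
  val('i') - val('b') = 9 - 2 = 7
  B^(n-1-k) = 11^1 mod 251 = 11
  Delta = 7 * 11 mod 251 = 77

Answer: 77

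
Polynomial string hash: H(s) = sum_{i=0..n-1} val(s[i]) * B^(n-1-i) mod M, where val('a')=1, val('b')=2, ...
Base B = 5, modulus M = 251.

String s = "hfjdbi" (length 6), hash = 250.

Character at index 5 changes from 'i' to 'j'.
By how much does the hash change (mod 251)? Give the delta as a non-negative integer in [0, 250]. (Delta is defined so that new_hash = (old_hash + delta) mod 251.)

Delta formula: (val(new) - val(old)) * B^(n-1-k) mod M
  val('j') - val('i') = 10 - 9 = 1
  B^(n-1-k) = 5^0 mod 251 = 1
  Delta = 1 * 1 mod 251 = 1

Answer: 1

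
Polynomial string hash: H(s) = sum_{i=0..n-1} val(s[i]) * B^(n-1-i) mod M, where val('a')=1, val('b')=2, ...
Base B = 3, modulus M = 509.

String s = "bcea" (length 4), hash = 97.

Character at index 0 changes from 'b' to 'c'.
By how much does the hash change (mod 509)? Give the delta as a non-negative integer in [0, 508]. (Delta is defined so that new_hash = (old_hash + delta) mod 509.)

Answer: 27

Derivation:
Delta formula: (val(new) - val(old)) * B^(n-1-k) mod M
  val('c') - val('b') = 3 - 2 = 1
  B^(n-1-k) = 3^3 mod 509 = 27
  Delta = 1 * 27 mod 509 = 27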